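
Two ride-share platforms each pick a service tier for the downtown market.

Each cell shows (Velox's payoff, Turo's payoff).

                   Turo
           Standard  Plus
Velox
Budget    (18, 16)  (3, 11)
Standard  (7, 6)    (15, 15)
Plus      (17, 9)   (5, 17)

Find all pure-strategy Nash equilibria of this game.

The pure Nash equilibria are (Budget, Standard); (Standard, Plus).

For each strategy profile, look for a profitable unilateral deviation.
(Budget, Standard): Velox gets 18, best alternative 17; Turo gets 16, best alternative 11. No profitable deviation — NE.
(Budget, Plus): Velox can switch to Standard (3 → 15). Not NE.
(Standard, Standard): Velox can switch to Budget (7 → 18). Not NE.
(Standard, Plus): Velox gets 15, best alternative 5; Turo gets 15, best alternative 6. No profitable deviation — NE.
(Plus, Standard): Velox can switch to Budget (17 → 18). Not NE.
(Plus, Plus): Velox can switch to Standard (5 → 15). Not NE.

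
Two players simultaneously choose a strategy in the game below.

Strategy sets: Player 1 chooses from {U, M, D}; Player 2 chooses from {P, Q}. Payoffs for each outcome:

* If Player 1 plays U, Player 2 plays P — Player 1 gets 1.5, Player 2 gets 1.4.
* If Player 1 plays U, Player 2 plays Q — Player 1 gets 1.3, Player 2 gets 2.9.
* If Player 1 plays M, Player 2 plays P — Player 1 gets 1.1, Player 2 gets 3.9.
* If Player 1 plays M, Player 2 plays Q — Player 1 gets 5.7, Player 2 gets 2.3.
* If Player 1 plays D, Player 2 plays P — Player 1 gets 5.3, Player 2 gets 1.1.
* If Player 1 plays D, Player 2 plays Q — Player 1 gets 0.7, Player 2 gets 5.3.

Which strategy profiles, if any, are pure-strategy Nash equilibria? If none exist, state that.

This game has no pure Nash equilibrium.

Mark each player's best response to every combination of opponents' strategies; a profile where every player is best-responding is a pure Nash equilibrium.
Player 1 against P: payoffs 1.5, 1.1, 5.3 → best response D.
Player 1 against Q: payoffs 1.3, 5.7, 0.7 → best response M.
Player 2 against U: payoffs 1.4, 2.9 → best response Q.
Player 2 against M: payoffs 3.9, 2.3 → best response P.
Player 2 against D: payoffs 1.1, 5.3 → best response Q.
No profile is a mutual best response for all players.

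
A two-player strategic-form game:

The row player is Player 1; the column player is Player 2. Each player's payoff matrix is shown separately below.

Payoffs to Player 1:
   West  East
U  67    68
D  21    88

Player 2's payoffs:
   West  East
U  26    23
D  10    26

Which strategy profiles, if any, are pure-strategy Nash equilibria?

The pure Nash equilibria are (U, West); (D, East).

Player 1 against West: payoffs 67, 21 → best response U.
Player 1 against East: payoffs 68, 88 → best response D.
Player 2 against U: payoffs 26, 23 → best response West.
Player 2 against D: payoffs 10, 26 → best response East.
Mutual best responses: (U, West); (D, East).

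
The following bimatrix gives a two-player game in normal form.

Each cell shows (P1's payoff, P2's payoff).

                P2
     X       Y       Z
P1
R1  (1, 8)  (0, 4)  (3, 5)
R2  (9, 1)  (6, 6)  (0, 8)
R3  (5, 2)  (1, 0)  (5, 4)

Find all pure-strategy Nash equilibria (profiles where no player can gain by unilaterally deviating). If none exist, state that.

For each player, find the best response to each opponent profile; mutual best responses are the pure NE.
P1 against X: payoffs 1, 9, 5 → best response R2.
P1 against Y: payoffs 0, 6, 1 → best response R2.
P1 against Z: payoffs 3, 0, 5 → best response R3.
P2 against R1: payoffs 8, 4, 5 → best response X.
P2 against R2: payoffs 1, 6, 8 → best response Z.
P2 against R3: payoffs 2, 0, 4 → best response Z.
Mutual best responses: (R3, Z).

(R3, Z)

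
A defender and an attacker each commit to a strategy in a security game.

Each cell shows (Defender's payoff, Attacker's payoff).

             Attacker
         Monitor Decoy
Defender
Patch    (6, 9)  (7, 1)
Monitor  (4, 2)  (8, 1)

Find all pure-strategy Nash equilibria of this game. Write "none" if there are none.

Defender against Monitor: payoffs 6, 4 → best response Patch.
Defender against Decoy: payoffs 7, 8 → best response Monitor.
Attacker against Patch: payoffs 9, 1 → best response Monitor.
Attacker against Monitor: payoffs 2, 1 → best response Monitor.
Mutual best responses: (Patch, Monitor).

The unique pure-strategy Nash equilibrium is (Patch, Monitor).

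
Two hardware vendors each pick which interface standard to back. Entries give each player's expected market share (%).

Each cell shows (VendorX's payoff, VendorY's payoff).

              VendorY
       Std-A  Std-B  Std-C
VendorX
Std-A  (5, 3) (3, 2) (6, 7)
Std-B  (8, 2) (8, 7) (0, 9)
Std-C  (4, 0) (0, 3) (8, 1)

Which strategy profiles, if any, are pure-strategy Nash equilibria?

There is no pure-strategy Nash equilibrium.

(Std-A, Std-A): VendorX can switch to Std-B (5 → 8). Not NE.
(Std-A, Std-B): VendorX can switch to Std-B (3 → 8). Not NE.
(Std-A, Std-C): VendorX can switch to Std-C (6 → 8). Not NE.
(Std-B, Std-A): VendorY can switch to Std-B (2 → 7). Not NE.
(Std-B, Std-B): VendorY can switch to Std-C (7 → 9). Not NE.
(Std-B, Std-C): VendorX can switch to Std-A (0 → 6). Not NE.
(Std-C, Std-A): VendorX can switch to Std-A (4 → 5). Not NE.
(Std-C, Std-B): VendorX can switch to Std-A (0 → 3). Not NE.
(The remaining 1 profile has a profitable deviation by the same check.)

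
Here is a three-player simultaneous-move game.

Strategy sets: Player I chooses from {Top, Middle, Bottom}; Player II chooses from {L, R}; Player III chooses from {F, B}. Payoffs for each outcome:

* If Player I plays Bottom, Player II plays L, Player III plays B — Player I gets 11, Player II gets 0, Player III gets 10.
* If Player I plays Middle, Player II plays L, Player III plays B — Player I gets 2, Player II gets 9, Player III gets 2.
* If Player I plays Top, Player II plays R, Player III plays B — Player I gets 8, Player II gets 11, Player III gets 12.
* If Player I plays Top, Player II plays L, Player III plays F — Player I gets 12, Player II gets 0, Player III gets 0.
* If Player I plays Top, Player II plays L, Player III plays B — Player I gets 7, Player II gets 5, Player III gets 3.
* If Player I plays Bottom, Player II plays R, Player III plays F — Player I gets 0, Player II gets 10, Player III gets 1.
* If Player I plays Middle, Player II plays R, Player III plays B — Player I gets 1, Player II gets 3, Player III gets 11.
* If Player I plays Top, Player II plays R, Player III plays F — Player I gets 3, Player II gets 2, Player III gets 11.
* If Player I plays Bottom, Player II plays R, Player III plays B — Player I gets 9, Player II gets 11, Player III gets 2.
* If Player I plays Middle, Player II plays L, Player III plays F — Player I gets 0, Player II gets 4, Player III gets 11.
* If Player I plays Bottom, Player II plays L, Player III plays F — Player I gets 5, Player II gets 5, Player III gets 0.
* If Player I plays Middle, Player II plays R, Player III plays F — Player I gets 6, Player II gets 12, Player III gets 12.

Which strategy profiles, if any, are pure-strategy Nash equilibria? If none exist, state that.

Mark each player's best response to every combination of opponents' strategies; a profile where every player is best-responding is a pure Nash equilibrium.
Player I against (L, F): payoffs 12, 0, 5 → best response Top.
Player I against (L, B): payoffs 7, 2, 11 → best response Bottom.
Player I against (R, F): payoffs 3, 6, 0 → best response Middle.
Player I against (R, B): payoffs 8, 1, 9 → best response Bottom.
Player II against (Top, F): payoffs 0, 2 → best response R.
Player II against (Top, B): payoffs 5, 11 → best response R.
Player II against (Middle, F): payoffs 4, 12 → best response R.
Player II against (Middle, B): payoffs 9, 3 → best response L.
Player II against (Bottom, F): payoffs 5, 10 → best response R.
Player II against (Bottom, B): payoffs 0, 11 → best response R.
Player III against (Top, L): payoffs 0, 3 → best response B.
Player III against (Top, R): payoffs 11, 12 → best response B.
Player III against (Middle, L): payoffs 11, 2 → best response F.
Player III against (Middle, R): payoffs 12, 11 → best response F.
Player III against (Bottom, L): payoffs 0, 10 → best response B.
Player III against (Bottom, R): payoffs 1, 2 → best response B.
Mutual best responses: (Middle, R, F); (Bottom, R, B).

Pure-strategy Nash equilibria: (Middle, R, F) and (Bottom, R, B)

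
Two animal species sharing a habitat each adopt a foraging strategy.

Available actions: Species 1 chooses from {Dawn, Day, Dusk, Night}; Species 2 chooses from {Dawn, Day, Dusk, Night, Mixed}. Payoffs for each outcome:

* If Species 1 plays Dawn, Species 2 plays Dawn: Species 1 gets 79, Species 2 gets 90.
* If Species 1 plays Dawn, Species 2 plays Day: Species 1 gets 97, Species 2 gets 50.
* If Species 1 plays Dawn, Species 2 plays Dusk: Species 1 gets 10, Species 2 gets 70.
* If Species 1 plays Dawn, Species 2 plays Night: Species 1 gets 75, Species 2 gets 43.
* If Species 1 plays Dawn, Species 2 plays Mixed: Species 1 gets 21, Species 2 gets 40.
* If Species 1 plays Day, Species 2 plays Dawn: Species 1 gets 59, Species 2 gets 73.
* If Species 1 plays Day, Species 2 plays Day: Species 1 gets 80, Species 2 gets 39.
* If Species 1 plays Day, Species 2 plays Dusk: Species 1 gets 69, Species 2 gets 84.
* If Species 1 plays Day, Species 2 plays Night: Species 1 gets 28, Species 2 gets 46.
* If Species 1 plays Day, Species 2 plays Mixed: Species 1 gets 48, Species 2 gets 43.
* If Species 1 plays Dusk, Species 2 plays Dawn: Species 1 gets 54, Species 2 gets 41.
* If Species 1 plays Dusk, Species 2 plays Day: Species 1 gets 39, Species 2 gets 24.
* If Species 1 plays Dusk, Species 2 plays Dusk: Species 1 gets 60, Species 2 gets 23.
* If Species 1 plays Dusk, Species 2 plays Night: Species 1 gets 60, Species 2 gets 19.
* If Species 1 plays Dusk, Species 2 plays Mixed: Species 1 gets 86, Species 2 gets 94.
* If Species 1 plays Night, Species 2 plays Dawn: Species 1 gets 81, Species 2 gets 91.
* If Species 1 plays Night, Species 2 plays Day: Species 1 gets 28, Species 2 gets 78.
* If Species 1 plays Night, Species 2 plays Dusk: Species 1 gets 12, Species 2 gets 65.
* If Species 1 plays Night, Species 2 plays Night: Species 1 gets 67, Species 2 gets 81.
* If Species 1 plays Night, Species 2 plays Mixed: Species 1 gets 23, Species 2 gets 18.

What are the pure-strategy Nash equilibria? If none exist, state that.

(Dawn, Dawn): Species 1 can switch to Night (79 → 81). Not NE.
(Dawn, Day): Species 2 can switch to Dawn (50 → 90). Not NE.
(Dawn, Dusk): Species 1 can switch to Day (10 → 69). Not NE.
(Dawn, Night): Species 2 can switch to Dawn (43 → 90). Not NE.
(Dawn, Mixed): Species 1 can switch to Day (21 → 48). Not NE.
(Day, Dawn): Species 1 can switch to Dawn (59 → 79). Not NE.
(Day, Day): Species 1 can switch to Dawn (80 → 97). Not NE.
(Day, Dusk): Species 1 gets 69, best alternative 60; Species 2 gets 84, best alternative 73. No profitable deviation — NE.
(Day, Night): Species 1 can switch to Dawn (28 → 75). Not NE.
(Dusk, Mixed): Species 1 gets 86, best alternative 48; Species 2 gets 94, best alternative 41. No profitable deviation — NE.
(Night, Dawn): Species 1 gets 81, best alternative 79; Species 2 gets 91, best alternative 81. No profitable deviation — NE.
(The remaining 9 profiles each have a profitable deviation by the same check.)

(Day, Dusk) and (Dusk, Mixed) and (Night, Dawn)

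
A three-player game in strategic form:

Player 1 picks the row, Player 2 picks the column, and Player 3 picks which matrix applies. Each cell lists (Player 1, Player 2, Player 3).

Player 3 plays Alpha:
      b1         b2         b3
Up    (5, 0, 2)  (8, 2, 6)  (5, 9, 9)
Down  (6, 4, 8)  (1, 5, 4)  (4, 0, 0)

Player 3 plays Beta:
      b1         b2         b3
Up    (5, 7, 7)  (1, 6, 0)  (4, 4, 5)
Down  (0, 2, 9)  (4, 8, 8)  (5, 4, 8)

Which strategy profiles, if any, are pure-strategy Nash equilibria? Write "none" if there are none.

Pure-strategy Nash equilibria: (Up, b1, Beta) and (Up, b3, Alpha) and (Down, b2, Beta)

(Up, b1, Alpha): Player 1 can switch to Down (5 → 6). Not NE.
(Up, b1, Beta): Player 1 gets 5, best alternative 0; Player 2 gets 7, best alternative 6; Player 3 gets 7, best alternative 2. No profitable deviation — NE.
(Up, b2, Alpha): Player 2 can switch to b3 (2 → 9). Not NE.
(Up, b2, Beta): Player 1 can switch to Down (1 → 4). Not NE.
(Up, b3, Alpha): Player 1 gets 5, best alternative 4; Player 2 gets 9, best alternative 2; Player 3 gets 9, best alternative 5. No profitable deviation — NE.
(Up, b3, Beta): Player 1 can switch to Down (4 → 5). Not NE.
(Down, b1, Alpha): Player 2 can switch to b2 (4 → 5). Not NE.
(Down, b1, Beta): Player 1 can switch to Up (0 → 5). Not NE.
(Down, b2, Beta): Player 1 gets 4, best alternative 1; Player 2 gets 8, best alternative 4; Player 3 gets 8, best alternative 4. No profitable deviation — NE.
(The remaining 3 profiles each have a profitable deviation by the same check.)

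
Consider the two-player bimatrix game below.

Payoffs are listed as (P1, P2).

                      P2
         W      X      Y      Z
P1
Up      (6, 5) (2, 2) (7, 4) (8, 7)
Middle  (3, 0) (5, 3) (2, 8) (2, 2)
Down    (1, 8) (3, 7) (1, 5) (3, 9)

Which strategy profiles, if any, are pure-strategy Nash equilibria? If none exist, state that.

(Up, W): P2 can switch to Z (5 → 7). Not NE.
(Up, X): P1 can switch to Middle (2 → 5). Not NE.
(Up, Y): P2 can switch to W (4 → 5). Not NE.
(Up, Z): P1 gets 8, best alternative 3; P2 gets 7, best alternative 5. No profitable deviation — NE.
(Middle, W): P1 can switch to Up (3 → 6). Not NE.
(Middle, X): P2 can switch to Y (3 → 8). Not NE.
(Middle, Y): P1 can switch to Up (2 → 7). Not NE.
(The remaining 5 profiles each have a profitable deviation by the same check.)

Pure NE: (Up, Z)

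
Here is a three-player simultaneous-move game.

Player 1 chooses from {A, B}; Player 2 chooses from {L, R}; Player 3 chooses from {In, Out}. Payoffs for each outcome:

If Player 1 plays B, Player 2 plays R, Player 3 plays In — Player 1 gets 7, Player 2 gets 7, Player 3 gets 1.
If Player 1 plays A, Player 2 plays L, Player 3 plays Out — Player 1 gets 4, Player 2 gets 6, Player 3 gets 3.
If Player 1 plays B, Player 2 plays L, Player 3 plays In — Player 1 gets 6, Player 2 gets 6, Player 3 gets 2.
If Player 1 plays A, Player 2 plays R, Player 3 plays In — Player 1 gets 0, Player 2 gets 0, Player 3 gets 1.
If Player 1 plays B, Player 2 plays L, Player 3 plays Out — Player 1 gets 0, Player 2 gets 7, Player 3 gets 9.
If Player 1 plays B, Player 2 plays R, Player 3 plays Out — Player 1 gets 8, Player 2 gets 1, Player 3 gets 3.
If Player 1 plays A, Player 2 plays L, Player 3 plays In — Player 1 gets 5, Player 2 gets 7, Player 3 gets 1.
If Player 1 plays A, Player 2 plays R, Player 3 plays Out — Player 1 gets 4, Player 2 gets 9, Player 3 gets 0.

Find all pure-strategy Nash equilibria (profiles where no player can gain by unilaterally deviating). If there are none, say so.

No pure-strategy Nash equilibrium.

For each strategy profile, look for a profitable unilateral deviation.
(A, L, In): Player 1 can switch to B (5 → 6). Not NE.
(A, L, Out): Player 2 can switch to R (6 → 9). Not NE.
(A, R, In): Player 1 can switch to B (0 → 7). Not NE.
(A, R, Out): Player 1 can switch to B (4 → 8). Not NE.
(B, L, In): Player 2 can switch to R (6 → 7). Not NE.
(B, L, Out): Player 1 can switch to A (0 → 4). Not NE.
(The remaining 2 profiles each have a profitable deviation by the same check.)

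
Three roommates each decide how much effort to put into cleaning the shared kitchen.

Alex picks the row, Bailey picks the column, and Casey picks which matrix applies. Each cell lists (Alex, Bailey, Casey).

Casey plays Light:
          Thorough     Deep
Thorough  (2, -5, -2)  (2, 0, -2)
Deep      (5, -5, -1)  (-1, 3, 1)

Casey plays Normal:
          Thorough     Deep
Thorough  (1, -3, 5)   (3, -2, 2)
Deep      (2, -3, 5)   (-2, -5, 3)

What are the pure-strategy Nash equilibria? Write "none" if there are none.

The pure Nash equilibria are (Thorough, Deep, Normal); (Deep, Thorough, Normal).

For each strategy profile, look for a profitable unilateral deviation.
(Thorough, Thorough, Light): Alex can switch to Deep (2 → 5). Not NE.
(Thorough, Thorough, Normal): Alex can switch to Deep (1 → 2). Not NE.
(Thorough, Deep, Light): Casey can switch to Normal (-2 → 2). Not NE.
(Thorough, Deep, Normal): Alex gets 3, best alternative -2; Bailey gets -2, best alternative -3; Casey gets 2, best alternative -2. No profitable deviation — NE.
(Deep, Thorough, Light): Bailey can switch to Deep (-5 → 3). Not NE.
(Deep, Thorough, Normal): Alex gets 2, best alternative 1; Bailey gets -3, best alternative -5; Casey gets 5, best alternative -1. No profitable deviation — NE.
(Deep, Deep, Light): Alex can switch to Thorough (-1 → 2). Not NE.
(Deep, Deep, Normal): Alex can switch to Thorough (-2 → 3). Not NE.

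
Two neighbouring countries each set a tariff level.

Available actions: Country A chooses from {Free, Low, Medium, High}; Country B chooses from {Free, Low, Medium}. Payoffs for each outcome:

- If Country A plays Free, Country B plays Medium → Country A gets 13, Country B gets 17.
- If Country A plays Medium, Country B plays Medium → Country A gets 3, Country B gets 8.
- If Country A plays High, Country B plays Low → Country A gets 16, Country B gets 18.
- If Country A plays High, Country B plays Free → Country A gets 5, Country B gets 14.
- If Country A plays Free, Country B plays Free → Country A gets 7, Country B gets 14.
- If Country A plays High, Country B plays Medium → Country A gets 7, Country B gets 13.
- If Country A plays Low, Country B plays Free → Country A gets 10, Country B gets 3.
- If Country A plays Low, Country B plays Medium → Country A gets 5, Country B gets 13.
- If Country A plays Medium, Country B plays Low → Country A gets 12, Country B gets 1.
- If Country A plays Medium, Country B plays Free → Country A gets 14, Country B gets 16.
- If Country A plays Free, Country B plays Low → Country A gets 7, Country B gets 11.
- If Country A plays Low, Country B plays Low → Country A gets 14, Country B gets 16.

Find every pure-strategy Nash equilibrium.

The pure Nash equilibria are (Free, Medium) and (Medium, Free) and (High, Low).

Country A against Free: payoffs 7, 10, 14, 5 → best response Medium.
Country A against Low: payoffs 7, 14, 12, 16 → best response High.
Country A against Medium: payoffs 13, 5, 3, 7 → best response Free.
Country B against Free: payoffs 14, 11, 17 → best response Medium.
Country B against Low: payoffs 3, 16, 13 → best response Low.
Country B against Medium: payoffs 16, 1, 8 → best response Free.
Country B against High: payoffs 14, 18, 13 → best response Low.
Mutual best responses: (Free, Medium); (Medium, Free); (High, Low).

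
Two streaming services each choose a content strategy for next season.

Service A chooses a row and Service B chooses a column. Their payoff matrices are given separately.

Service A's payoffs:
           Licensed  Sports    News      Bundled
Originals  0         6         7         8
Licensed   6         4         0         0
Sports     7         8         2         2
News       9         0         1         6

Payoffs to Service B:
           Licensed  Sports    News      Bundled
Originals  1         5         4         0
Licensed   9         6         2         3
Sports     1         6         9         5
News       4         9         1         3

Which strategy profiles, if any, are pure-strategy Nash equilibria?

Service A against Licensed: payoffs 0, 6, 7, 9 → best response News.
Service A against Sports: payoffs 6, 4, 8, 0 → best response Sports.
Service A against News: payoffs 7, 0, 2, 1 → best response Originals.
Service A against Bundled: payoffs 8, 0, 2, 6 → best response Originals.
Service B against Originals: payoffs 1, 5, 4, 0 → best response Sports.
Service B against Licensed: payoffs 9, 6, 2, 3 → best response Licensed.
Service B against Sports: payoffs 1, 6, 9, 5 → best response News.
Service B against News: payoffs 4, 9, 1, 3 → best response Sports.
No profile is a mutual best response for all players.

No pure-strategy Nash equilibrium.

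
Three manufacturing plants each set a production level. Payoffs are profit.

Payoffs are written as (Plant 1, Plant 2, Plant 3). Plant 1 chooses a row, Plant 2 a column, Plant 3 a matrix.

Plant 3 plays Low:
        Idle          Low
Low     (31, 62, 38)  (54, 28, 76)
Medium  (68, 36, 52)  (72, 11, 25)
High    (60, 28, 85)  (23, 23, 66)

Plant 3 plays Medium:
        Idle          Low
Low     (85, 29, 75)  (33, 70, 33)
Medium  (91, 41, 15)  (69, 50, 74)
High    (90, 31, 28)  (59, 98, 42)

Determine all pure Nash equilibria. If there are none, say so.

(Low, Idle, Low): Plant 1 can switch to Medium (31 → 68). Not NE.
(Low, Idle, Medium): Plant 1 can switch to Medium (85 → 91). Not NE.
(Low, Low, Low): Plant 1 can switch to Medium (54 → 72). Not NE.
(Low, Low, Medium): Plant 1 can switch to Medium (33 → 69). Not NE.
(Medium, Idle, Low): Plant 1 gets 68, best alternative 60; Plant 2 gets 36, best alternative 11; Plant 3 gets 52, best alternative 15. No profitable deviation — NE.
(Medium, Idle, Medium): Plant 2 can switch to Low (41 → 50). Not NE.
(Medium, Low, Low): Plant 2 can switch to Idle (11 → 36). Not NE.
(Medium, Low, Medium): Plant 1 gets 69, best alternative 59; Plant 2 gets 50, best alternative 41; Plant 3 gets 74, best alternative 25. No profitable deviation — NE.
(The remaining 4 profiles each have a profitable deviation by the same check.)

The pure Nash equilibria are (Medium, Idle, Low), (Medium, Low, Medium).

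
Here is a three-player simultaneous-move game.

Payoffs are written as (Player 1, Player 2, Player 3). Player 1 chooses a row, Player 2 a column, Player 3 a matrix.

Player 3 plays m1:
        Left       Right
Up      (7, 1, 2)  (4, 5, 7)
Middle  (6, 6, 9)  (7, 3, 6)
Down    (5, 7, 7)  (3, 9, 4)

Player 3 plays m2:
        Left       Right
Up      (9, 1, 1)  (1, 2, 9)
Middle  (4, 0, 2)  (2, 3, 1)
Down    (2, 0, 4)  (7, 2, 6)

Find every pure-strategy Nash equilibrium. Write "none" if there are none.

Player 1 against (Left, m1): payoffs 7, 6, 5 → best response Up.
Player 1 against (Left, m2): payoffs 9, 4, 2 → best response Up.
Player 1 against (Right, m1): payoffs 4, 7, 3 → best response Middle.
Player 1 against (Right, m2): payoffs 1, 2, 7 → best response Down.
Player 2 against (Up, m1): payoffs 1, 5 → best response Right.
Player 2 against (Up, m2): payoffs 1, 2 → best response Right.
Player 2 against (Middle, m1): payoffs 6, 3 → best response Left.
Player 2 against (Middle, m2): payoffs 0, 3 → best response Right.
Player 2 against (Down, m1): payoffs 7, 9 → best response Right.
Player 2 against (Down, m2): payoffs 0, 2 → best response Right.
Player 3 against (Up, Left): payoffs 2, 1 → best response m1.
Player 3 against (Up, Right): payoffs 7, 9 → best response m2.
Player 3 against (Middle, Left): payoffs 9, 2 → best response m1.
Player 3 against (Middle, Right): payoffs 6, 1 → best response m1.
Player 3 against (Down, Left): payoffs 7, 4 → best response m1.
Player 3 against (Down, Right): payoffs 4, 6 → best response m2.
Mutual best responses: (Down, Right, m2).

Pure NE: (Down, Right, m2)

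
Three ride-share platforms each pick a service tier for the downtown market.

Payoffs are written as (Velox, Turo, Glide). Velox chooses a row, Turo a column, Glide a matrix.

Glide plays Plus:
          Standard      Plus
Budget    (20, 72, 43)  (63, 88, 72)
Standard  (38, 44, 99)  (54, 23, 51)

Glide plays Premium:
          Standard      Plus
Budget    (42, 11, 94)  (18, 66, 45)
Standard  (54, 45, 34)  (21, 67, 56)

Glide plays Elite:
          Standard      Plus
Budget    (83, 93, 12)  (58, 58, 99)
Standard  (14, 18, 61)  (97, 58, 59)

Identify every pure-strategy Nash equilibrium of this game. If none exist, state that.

(Budget, Standard, Plus): Velox can switch to Standard (20 → 38). Not NE.
(Budget, Standard, Premium): Velox can switch to Standard (42 → 54). Not NE.
(Budget, Standard, Elite): Glide can switch to Plus (12 → 43). Not NE.
(Budget, Plus, Plus): Glide can switch to Elite (72 → 99). Not NE.
(Budget, Plus, Premium): Velox can switch to Standard (18 → 21). Not NE.
(Budget, Plus, Elite): Velox can switch to Standard (58 → 97). Not NE.
(Standard, Standard, Plus): Velox gets 38, best alternative 20; Turo gets 44, best alternative 23; Glide gets 99, best alternative 61. No profitable deviation — NE.
(Standard, Standard, Premium): Turo can switch to Plus (45 → 67). Not NE.
(Standard, Standard, Elite): Velox can switch to Budget (14 → 83). Not NE.
(Standard, Plus, Elite): Velox gets 97, best alternative 58; Turo gets 58, best alternative 18; Glide gets 59, best alternative 56. No profitable deviation — NE.
(The remaining 2 profiles each have a profitable deviation by the same check.)

Pure-strategy Nash equilibria: (Standard, Standard, Plus), (Standard, Plus, Elite)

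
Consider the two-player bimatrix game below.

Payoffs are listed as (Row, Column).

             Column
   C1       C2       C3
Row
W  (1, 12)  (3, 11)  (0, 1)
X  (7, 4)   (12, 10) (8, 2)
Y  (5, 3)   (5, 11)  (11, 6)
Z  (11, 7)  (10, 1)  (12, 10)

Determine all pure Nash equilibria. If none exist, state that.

(W, C1): Row can switch to X (1 → 7). Not NE.
(W, C2): Row can switch to X (3 → 12). Not NE.
(W, C3): Row can switch to X (0 → 8). Not NE.
(X, C1): Row can switch to Z (7 → 11). Not NE.
(X, C2): Row gets 12, best alternative 10; Column gets 10, best alternative 4. No profitable deviation — NE.
(X, C3): Row can switch to Y (8 → 11). Not NE.
(Y, C1): Row can switch to X (5 → 7). Not NE.
(Y, C2): Row can switch to X (5 → 12). Not NE.
(Y, C3): Row can switch to Z (11 → 12). Not NE.
(Z, C1): Column can switch to C3 (7 → 10). Not NE.
(Z, C2): Row can switch to X (10 → 12). Not NE.
(Z, C3): Row gets 12, best alternative 11; Column gets 10, best alternative 7. No profitable deviation — NE.

The pure Nash equilibria are (X, C2) and (Z, C3).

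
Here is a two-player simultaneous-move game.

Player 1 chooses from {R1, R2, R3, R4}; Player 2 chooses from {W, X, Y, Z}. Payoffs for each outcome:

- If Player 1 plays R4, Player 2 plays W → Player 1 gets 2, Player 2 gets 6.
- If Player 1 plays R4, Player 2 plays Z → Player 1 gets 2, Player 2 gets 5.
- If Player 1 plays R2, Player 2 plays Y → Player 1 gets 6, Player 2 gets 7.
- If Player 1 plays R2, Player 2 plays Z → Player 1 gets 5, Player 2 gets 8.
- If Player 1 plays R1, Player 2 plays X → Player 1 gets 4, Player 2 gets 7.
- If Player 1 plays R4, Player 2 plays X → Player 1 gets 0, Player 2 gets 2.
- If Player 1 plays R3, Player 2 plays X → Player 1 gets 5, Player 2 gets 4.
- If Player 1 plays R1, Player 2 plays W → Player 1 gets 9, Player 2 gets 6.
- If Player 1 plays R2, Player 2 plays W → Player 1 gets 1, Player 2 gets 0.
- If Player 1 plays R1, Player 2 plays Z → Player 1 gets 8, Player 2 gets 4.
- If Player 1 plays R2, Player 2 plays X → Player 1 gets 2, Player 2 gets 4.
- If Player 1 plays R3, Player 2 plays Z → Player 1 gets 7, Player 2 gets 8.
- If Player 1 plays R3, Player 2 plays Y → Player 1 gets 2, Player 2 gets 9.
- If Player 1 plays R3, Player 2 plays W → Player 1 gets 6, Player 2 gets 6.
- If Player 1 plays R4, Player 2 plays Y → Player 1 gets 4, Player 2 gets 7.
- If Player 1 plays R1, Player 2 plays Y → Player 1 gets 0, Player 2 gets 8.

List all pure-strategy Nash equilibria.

(R1, W): Player 2 can switch to X (6 → 7). Not NE.
(R1, X): Player 1 can switch to R3 (4 → 5). Not NE.
(R1, Y): Player 1 can switch to R2 (0 → 6). Not NE.
(R1, Z): Player 2 can switch to W (4 → 6). Not NE.
(R2, W): Player 1 can switch to R1 (1 → 9). Not NE.
(R2, X): Player 1 can switch to R1 (2 → 4). Not NE.
(R2, Y): Player 2 can switch to Z (7 → 8). Not NE.
(R2, Z): Player 1 can switch to R1 (5 → 8). Not NE.
(R3, W): Player 1 can switch to R1 (6 → 9). Not NE.
(R3, X): Player 2 can switch to W (4 → 6). Not NE.
(The remaining 6 profiles each have a profitable deviation by the same check.)

This game has no pure Nash equilibrium.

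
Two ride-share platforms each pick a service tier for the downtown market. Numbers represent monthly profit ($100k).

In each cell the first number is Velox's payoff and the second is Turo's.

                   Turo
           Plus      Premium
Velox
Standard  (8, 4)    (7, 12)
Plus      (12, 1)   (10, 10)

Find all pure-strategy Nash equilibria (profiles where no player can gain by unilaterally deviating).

(Plus, Premium)

Velox against Plus: payoffs 8, 12 → best response Plus.
Velox against Premium: payoffs 7, 10 → best response Plus.
Turo against Standard: payoffs 4, 12 → best response Premium.
Turo against Plus: payoffs 1, 10 → best response Premium.
Mutual best responses: (Plus, Premium).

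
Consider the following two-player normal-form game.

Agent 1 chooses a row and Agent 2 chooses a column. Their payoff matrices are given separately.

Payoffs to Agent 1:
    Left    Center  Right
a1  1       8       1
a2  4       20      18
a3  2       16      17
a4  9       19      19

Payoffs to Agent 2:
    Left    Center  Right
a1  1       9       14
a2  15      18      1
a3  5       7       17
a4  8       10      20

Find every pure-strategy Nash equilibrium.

Mark each player's best response to every combination of opponents' strategies; a profile where every player is best-responding is a pure Nash equilibrium.
Agent 1 against Left: payoffs 1, 4, 2, 9 → best response a4.
Agent 1 against Center: payoffs 8, 20, 16, 19 → best response a2.
Agent 1 against Right: payoffs 1, 18, 17, 19 → best response a4.
Agent 2 against a1: payoffs 1, 9, 14 → best response Right.
Agent 2 against a2: payoffs 15, 18, 1 → best response Center.
Agent 2 against a3: payoffs 5, 7, 17 → best response Right.
Agent 2 against a4: payoffs 8, 10, 20 → best response Right.
Mutual best responses: (a2, Center); (a4, Right).

Pure-strategy Nash equilibria: (a2, Center); (a4, Right)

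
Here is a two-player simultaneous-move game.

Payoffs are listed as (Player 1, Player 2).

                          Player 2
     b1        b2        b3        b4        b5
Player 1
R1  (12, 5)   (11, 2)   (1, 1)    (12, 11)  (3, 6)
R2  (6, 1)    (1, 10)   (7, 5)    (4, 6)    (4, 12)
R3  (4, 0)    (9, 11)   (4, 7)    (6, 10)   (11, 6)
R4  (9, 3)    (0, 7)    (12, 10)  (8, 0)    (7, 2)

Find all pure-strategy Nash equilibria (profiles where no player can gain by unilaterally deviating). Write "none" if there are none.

(R1, b4) and (R4, b3)

Player 1 against b1: payoffs 12, 6, 4, 9 → best response R1.
Player 1 against b2: payoffs 11, 1, 9, 0 → best response R1.
Player 1 against b3: payoffs 1, 7, 4, 12 → best response R4.
Player 1 against b4: payoffs 12, 4, 6, 8 → best response R1.
Player 1 against b5: payoffs 3, 4, 11, 7 → best response R3.
Player 2 against R1: payoffs 5, 2, 1, 11, 6 → best response b4.
Player 2 against R2: payoffs 1, 10, 5, 6, 12 → best response b5.
Player 2 against R3: payoffs 0, 11, 7, 10, 6 → best response b2.
Player 2 against R4: payoffs 3, 7, 10, 0, 2 → best response b3.
Mutual best responses: (R1, b4); (R4, b3).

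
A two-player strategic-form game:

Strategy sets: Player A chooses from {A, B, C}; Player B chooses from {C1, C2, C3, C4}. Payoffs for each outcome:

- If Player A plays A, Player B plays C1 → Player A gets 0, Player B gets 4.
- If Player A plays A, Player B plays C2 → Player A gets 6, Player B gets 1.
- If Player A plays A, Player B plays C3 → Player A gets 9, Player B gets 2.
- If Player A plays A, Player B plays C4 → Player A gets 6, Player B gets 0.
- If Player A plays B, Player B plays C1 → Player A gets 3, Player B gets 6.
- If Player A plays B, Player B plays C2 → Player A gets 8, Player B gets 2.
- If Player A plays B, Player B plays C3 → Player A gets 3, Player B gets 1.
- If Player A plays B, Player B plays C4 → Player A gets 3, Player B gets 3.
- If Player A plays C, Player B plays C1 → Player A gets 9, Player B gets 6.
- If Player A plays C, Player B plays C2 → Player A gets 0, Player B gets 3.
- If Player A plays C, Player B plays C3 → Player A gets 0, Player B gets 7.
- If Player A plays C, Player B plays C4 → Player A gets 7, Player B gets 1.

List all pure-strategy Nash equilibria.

No pure-strategy Nash equilibrium.

Player A against C1: payoffs 0, 3, 9 → best response C.
Player A against C2: payoffs 6, 8, 0 → best response B.
Player A against C3: payoffs 9, 3, 0 → best response A.
Player A against C4: payoffs 6, 3, 7 → best response C.
Player B against A: payoffs 4, 1, 2, 0 → best response C1.
Player B against B: payoffs 6, 2, 1, 3 → best response C1.
Player B against C: payoffs 6, 3, 7, 1 → best response C3.
No profile is a mutual best response for all players.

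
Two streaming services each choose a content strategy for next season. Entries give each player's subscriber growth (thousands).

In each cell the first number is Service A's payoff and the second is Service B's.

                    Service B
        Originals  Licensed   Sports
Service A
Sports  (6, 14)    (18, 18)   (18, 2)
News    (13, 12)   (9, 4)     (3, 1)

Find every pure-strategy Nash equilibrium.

(Sports, Licensed) and (News, Originals)

Service A against Originals: payoffs 6, 13 → best response News.
Service A against Licensed: payoffs 18, 9 → best response Sports.
Service A against Sports: payoffs 18, 3 → best response Sports.
Service B against Sports: payoffs 14, 18, 2 → best response Licensed.
Service B against News: payoffs 12, 4, 1 → best response Originals.
Mutual best responses: (Sports, Licensed); (News, Originals).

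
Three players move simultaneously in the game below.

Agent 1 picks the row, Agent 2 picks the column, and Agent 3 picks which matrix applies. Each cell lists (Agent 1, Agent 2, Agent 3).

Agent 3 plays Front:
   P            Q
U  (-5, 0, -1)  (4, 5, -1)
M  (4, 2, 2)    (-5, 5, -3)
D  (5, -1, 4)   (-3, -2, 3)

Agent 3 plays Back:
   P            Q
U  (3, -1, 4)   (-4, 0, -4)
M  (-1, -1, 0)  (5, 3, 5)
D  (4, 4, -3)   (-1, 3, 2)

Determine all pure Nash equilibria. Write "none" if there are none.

The pure Nash equilibria are (U, Q, Front) and (M, Q, Back) and (D, P, Front).

Mark each player's best response to every combination of opponents' strategies; a profile where every player is best-responding is a pure Nash equilibrium.
Agent 1 against (P, Front): payoffs -5, 4, 5 → best response D.
Agent 1 against (P, Back): payoffs 3, -1, 4 → best response D.
Agent 1 against (Q, Front): payoffs 4, -5, -3 → best response U.
Agent 1 against (Q, Back): payoffs -4, 5, -1 → best response M.
Agent 2 against (U, Front): payoffs 0, 5 → best response Q.
Agent 2 against (U, Back): payoffs -1, 0 → best response Q.
Agent 2 against (M, Front): payoffs 2, 5 → best response Q.
Agent 2 against (M, Back): payoffs -1, 3 → best response Q.
Agent 2 against (D, Front): payoffs -1, -2 → best response P.
Agent 2 against (D, Back): payoffs 4, 3 → best response P.
Agent 3 against (U, P): payoffs -1, 4 → best response Back.
Agent 3 against (U, Q): payoffs -1, -4 → best response Front.
Agent 3 against (M, P): payoffs 2, 0 → best response Front.
Agent 3 against (M, Q): payoffs -3, 5 → best response Back.
Agent 3 against (D, P): payoffs 4, -3 → best response Front.
Agent 3 against (D, Q): payoffs 3, 2 → best response Front.
Mutual best responses: (U, Q, Front); (M, Q, Back); (D, P, Front).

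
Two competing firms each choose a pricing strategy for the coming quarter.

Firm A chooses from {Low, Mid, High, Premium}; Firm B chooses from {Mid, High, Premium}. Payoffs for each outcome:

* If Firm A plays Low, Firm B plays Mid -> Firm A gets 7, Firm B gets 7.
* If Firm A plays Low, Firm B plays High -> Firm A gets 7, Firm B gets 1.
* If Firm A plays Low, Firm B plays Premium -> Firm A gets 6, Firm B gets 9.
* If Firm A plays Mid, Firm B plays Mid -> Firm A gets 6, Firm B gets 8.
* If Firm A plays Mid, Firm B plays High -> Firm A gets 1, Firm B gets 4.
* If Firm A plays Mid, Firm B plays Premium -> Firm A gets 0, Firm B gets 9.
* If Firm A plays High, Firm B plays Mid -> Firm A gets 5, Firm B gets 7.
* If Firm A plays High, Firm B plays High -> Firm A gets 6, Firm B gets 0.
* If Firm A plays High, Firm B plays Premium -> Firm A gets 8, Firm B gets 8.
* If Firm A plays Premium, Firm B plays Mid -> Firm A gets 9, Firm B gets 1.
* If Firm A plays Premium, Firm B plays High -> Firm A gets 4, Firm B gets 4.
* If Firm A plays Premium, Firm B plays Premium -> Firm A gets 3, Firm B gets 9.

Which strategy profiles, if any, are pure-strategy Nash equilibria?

(Low, Mid): Firm A can switch to Premium (7 → 9). Not NE.
(Low, High): Firm B can switch to Mid (1 → 7). Not NE.
(Low, Premium): Firm A can switch to High (6 → 8). Not NE.
(Mid, Mid): Firm A can switch to Low (6 → 7). Not NE.
(Mid, High): Firm A can switch to Low (1 → 7). Not NE.
(Mid, Premium): Firm A can switch to Low (0 → 6). Not NE.
(High, Mid): Firm A can switch to Low (5 → 7). Not NE.
(High, High): Firm A can switch to Low (6 → 7). Not NE.
(High, Premium): Firm A gets 8, best alternative 6; Firm B gets 8, best alternative 7. No profitable deviation — NE.
(Premium, Mid): Firm B can switch to High (1 → 4). Not NE.
(Premium, High): Firm A can switch to Low (4 → 7). Not NE.
(Premium, Premium): Firm A can switch to Low (3 → 6). Not NE.

Pure NE: (High, Premium)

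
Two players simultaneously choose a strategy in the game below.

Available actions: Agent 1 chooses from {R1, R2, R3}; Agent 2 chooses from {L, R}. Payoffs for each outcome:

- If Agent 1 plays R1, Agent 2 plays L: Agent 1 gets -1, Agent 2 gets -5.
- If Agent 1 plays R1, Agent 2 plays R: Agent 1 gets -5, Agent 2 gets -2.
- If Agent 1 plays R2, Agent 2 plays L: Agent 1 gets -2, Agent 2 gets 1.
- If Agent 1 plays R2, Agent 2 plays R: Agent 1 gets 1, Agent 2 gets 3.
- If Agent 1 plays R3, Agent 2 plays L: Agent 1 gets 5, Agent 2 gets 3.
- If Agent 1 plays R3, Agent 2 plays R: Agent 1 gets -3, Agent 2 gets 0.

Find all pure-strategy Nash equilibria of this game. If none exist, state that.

The pure Nash equilibria are (R2, R), (R3, L).

(R1, L): Agent 1 can switch to R3 (-1 → 5). Not NE.
(R1, R): Agent 1 can switch to R2 (-5 → 1). Not NE.
(R2, L): Agent 1 can switch to R1 (-2 → -1). Not NE.
(R2, R): Agent 1 gets 1, best alternative -3; Agent 2 gets 3, best alternative 1. No profitable deviation — NE.
(R3, L): Agent 1 gets 5, best alternative -1; Agent 2 gets 3, best alternative 0. No profitable deviation — NE.
(R3, R): Agent 1 can switch to R2 (-3 → 1). Not NE.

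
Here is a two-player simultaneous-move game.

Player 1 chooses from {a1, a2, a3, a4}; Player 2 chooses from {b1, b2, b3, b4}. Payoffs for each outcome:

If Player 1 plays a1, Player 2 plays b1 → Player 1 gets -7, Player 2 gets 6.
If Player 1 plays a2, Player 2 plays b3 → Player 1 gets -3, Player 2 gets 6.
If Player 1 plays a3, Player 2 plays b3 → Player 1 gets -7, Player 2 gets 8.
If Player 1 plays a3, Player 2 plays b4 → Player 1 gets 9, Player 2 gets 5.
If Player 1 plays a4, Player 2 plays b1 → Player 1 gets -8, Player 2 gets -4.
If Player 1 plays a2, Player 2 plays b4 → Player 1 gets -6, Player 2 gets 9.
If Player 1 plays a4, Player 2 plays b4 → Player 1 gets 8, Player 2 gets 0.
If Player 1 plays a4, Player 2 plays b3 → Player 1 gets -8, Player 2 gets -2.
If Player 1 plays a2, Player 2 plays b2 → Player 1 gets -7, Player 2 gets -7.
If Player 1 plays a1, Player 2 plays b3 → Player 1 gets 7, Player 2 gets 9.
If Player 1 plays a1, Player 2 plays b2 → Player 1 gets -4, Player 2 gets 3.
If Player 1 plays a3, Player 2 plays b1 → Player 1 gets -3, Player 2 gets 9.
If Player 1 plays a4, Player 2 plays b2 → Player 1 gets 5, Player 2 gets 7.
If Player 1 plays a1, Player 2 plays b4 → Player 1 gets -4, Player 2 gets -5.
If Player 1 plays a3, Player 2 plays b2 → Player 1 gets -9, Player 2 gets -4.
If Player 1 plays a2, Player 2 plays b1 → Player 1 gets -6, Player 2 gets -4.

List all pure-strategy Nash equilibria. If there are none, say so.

Pure-strategy Nash equilibria: (a1, b3), (a3, b1), (a4, b2)

(a1, b1): Player 1 can switch to a2 (-7 → -6). Not NE.
(a1, b2): Player 1 can switch to a4 (-4 → 5). Not NE.
(a1, b3): Player 1 gets 7, best alternative -3; Player 2 gets 9, best alternative 6. No profitable deviation — NE.
(a1, b4): Player 1 can switch to a3 (-4 → 9). Not NE.
(a2, b1): Player 1 can switch to a3 (-6 → -3). Not NE.
(a2, b2): Player 1 can switch to a1 (-7 → -4). Not NE.
(a2, b3): Player 1 can switch to a1 (-3 → 7). Not NE.
(a2, b4): Player 1 can switch to a1 (-6 → -4). Not NE.
(a3, b1): Player 1 gets -3, best alternative -6; Player 2 gets 9, best alternative 8. No profitable deviation — NE.
(a3, b2): Player 1 can switch to a1 (-9 → -4). Not NE.
(a3, b3): Player 1 can switch to a1 (-7 → 7). Not NE.
(a3, b4): Player 2 can switch to b1 (5 → 9). Not NE.
(a4, b1): Player 1 can switch to a1 (-8 → -7). Not NE.
(a4, b2): Player 1 gets 5, best alternative -4; Player 2 gets 7, best alternative 0. No profitable deviation — NE.
(a4, b3): Player 1 can switch to a1 (-8 → 7). Not NE.
(The remaining 1 profile has a profitable deviation by the same check.)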